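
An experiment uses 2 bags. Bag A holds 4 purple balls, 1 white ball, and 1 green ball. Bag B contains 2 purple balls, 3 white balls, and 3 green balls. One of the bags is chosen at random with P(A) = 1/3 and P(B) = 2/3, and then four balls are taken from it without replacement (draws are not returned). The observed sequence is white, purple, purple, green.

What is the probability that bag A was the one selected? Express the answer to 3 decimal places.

Under each hypothesis, the probability of the observed sequence is: P(data | bag A) = (1/6)(4/5)(3/4)(1/3) = 0.033333; P(data | bag B) = (3/8)(2/7)(1/6)(3/5) = 0.010714.
Multiplying each by its prior: 1/3 · 0.033333 = 0.011111, 2/3 · 0.010714 = 0.0071429; with total 0.018254.
Hence P(bag A | data) = (0.011111) / (0.018254) = 0.6087.

0.609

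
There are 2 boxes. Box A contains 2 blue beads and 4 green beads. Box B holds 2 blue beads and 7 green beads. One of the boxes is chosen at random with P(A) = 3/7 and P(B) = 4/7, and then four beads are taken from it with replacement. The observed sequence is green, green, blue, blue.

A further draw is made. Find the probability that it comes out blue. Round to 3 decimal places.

0.284

Compute the likelihood of the observed sequence for each case: P(data | box A) = (4/6)(4/6)(2/6)(2/6) = 0.049383; P(data | box B) = (7/9)(7/9)(2/9)(2/9) = 0.029873.
The prior-weighted likelihoods are 3/7 · 0.049383 = 0.021164, 4/7 · 0.029873 = 0.017071; these sum to 0.038235.
The posterior is then P(box A | data) = 0.55353, P(box B | data) = 0.44647.
The predictive probability is P(blue next | data) = (1/3)(0.55353) + (2/9)(0.44647) = 0.28373.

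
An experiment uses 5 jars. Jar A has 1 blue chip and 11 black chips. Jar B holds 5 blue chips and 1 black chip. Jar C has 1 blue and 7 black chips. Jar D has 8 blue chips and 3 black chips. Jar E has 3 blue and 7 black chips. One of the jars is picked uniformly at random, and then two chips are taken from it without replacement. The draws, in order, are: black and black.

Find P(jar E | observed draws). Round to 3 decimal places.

0.222

Under each hypothesis, the probability of the observed sequence is: P(data | jar A) = (11/12)(10/11) = 0.83333; P(data | jar B) = (1/6)(0/5) = 0; P(data | jar C) = (7/8)(6/7) = 0.75; P(data | jar D) = (3/11)(2/10) = 0.054545; P(data | jar E) = (7/10)(6/9) = 0.46667.
Weighting by the prior gives 1/5 · 0.83333 = 0.16667, 1/5 · 0 = 0, 1/5 · 0.75 = 0.15, 1/5 · 0.054545 = 0.010909, 1/5 · 0.46667 = 0.093333; summing to 0.42091.
So P(jar E | data) = (0.093333) / (0.42091) = 0.22174.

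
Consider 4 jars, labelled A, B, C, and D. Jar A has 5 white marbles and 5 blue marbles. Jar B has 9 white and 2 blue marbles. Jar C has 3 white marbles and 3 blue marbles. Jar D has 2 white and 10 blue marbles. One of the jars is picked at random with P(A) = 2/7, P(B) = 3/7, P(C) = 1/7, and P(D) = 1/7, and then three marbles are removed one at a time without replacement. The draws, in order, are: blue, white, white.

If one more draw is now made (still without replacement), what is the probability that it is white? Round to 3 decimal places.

0.626

Under each hypothesis, the probability of the observed sequence is: P(data | jar A) = (5/10)(5/9)(4/8) = 0.13889; P(data | jar B) = (2/11)(9/10)(8/9) = 0.14545; P(data | jar C) = (3/6)(3/5)(2/4) = 0.15; P(data | jar D) = (10/12)(2/11)(1/10) = 0.015152.
Weighting by the prior gives 2/7 · 0.13889 = 0.039683, 3/7 · 0.14545 = 0.062338, 1/7 · 0.15 = 0.021429, 1/7 · 0.015152 = 0.0021645; with total 0.12561.
Normalising, the posterior is P(jar A | data) = 0.31591, P(jar B | data) = 0.49627, P(jar C | data) = 0.17059, P(jar D | data) = 0.017231.
So P(white next | data) = Σ P(white next | H) P(H | data) = (3/7)(0.31591) + (7/8)(0.49627) + (1/3)(0.17059) + (0)(0.017231) = 0.62649.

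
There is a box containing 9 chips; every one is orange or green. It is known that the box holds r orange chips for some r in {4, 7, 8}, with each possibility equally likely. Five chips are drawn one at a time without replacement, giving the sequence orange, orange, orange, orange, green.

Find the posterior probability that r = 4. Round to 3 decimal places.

Under each hypothesis, the probability of the observed sequence is: P(data | r = 4) = (4/9)(3/8)(2/7)(1/6)(5/5) = 1/126; P(data | r = 7) = (7/9)(6/8)(5/7)(4/6)(2/5) = 1/9; P(data | r = 8) = (8/9)(7/8)(6/7)(5/6)(1/5) = 1/9.
Weighting by the prior gives 1/3 · 1/126 = 1/378, 1/3 · 1/9 = 1/27, 1/3 · 1/9 = 1/27; these sum to 29/378.
Hence P(r = 4 | data) = (1/378) / (29/378) = 1/29.

0.034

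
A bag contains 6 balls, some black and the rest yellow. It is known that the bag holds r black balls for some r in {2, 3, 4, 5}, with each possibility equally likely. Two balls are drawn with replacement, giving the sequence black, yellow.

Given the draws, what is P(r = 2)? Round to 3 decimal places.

0.267

Compute the likelihood of the observed sequence for each case: P(data | r = 2) = (2/6)(4/6) = 2/9; P(data | r = 3) = (3/6)(3/6) = 1/4; P(data | r = 4) = (4/6)(2/6) = 2/9; P(data | r = 5) = (5/6)(1/6) = 5/36.
The prior-weighted likelihoods are 1/4 · 2/9 = 1/18, 1/4 · 1/4 = 1/16, 1/4 · 2/9 = 1/18, 1/4 · 5/36 = 5/144; summing to 5/24.
Therefore the posterior P(r = 2 | data) = (1/18) / (5/24) = 4/15.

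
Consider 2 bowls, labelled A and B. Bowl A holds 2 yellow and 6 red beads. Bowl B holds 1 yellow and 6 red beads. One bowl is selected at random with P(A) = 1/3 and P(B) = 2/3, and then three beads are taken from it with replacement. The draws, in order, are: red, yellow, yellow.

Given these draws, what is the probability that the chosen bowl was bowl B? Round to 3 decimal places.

0.427

Under each hypothesis, the probability of the observed sequence is: P(data | bowl A) = (6/8)(2/8)(2/8) = 0.046875; P(data | bowl B) = (6/7)(1/7)(1/7) = 0.017493.
Weighting by the prior gives 1/3 · 0.046875 = 0.015625, 2/3 · 0.017493 = 0.011662; these sum to 0.027287.
Hence P(bowl B | data) = (0.011662) / (0.027287) = 0.42738.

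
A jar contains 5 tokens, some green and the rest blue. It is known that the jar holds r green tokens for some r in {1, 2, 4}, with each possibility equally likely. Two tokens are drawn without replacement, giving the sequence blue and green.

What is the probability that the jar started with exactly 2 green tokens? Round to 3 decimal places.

Compute the likelihood of the observed sequence for each case: P(data | r = 1) = (4/5)(1/4) = 1/5; P(data | r = 2) = (3/5)(2/4) = 3/10; P(data | r = 4) = (1/5)(4/4) = 1/5.
Weighting by the prior gives 1/3 · 1/5 = 1/15, 1/3 · 3/10 = 1/10, 1/3 · 1/5 = 1/15; summing to 7/30.
Hence P(r = 2 | data) = (1/10) / (7/30) = 3/7.

0.429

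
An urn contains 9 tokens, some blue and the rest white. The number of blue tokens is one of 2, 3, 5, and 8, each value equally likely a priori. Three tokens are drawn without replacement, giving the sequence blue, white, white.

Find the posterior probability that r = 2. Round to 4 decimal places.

0.3590

Under each hypothesis, the probability of the observed sequence is: P(data | r = 2) = (2/9)(7/8)(6/7) = 1/6; P(data | r = 3) = (3/9)(6/8)(5/7) = 5/28; P(data | r = 5) = (5/9)(4/8)(3/7) = 5/42; P(data | r = 8) = (8/9)(1/8)(0/7) = 0.
Multiplying each by its prior: 1/4 · 1/6 = 1/24, 1/4 · 5/28 = 5/112, 1/4 · 5/42 = 5/168, 1/4 · 0 = 0; with total 13/112.
Hence P(r = 2 | data) = (1/24) / (13/112) = 14/39.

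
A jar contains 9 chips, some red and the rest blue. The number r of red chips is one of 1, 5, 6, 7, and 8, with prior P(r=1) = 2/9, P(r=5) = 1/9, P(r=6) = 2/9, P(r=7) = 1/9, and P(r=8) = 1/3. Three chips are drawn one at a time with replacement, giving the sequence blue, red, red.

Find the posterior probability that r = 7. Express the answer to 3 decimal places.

0.158

The likelihood of the observed sequence under each hypothesis: P(data | r = 1) = (8/9)(1/9)(1/9) = 0.010974; P(data | r = 5) = (4/9)(5/9)(5/9) = 0.13717; P(data | r = 6) = (3/9)(6/9)(6/9) = 0.14815; P(data | r = 7) = (2/9)(7/9)(7/9) = 0.13443; P(data | r = 8) = (1/9)(8/9)(8/9) = 0.087791.
Weighting by the prior gives 2/9 · 0.010974 = 0.0024387, 1/9 · 0.13717 = 0.015242, 2/9 · 0.14815 = 0.032922, 1/9 · 0.13443 = 0.014937, 1/3 · 0.087791 = 0.029264; with total 0.094803.
Therefore the posterior P(r = 7 | data) = (0.014937) / (0.094803) = 0.15756.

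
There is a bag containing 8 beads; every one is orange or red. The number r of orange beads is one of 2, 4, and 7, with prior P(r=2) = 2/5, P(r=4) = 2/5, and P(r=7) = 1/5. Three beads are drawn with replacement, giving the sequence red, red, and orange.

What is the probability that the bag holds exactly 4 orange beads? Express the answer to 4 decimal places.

The likelihood of the observed sequence under each hypothesis: P(data | r = 2) = (6/8)(6/8)(2/8) = 0.14062; P(data | r = 4) = (4/8)(4/8)(4/8) = 0.125; P(data | r = 7) = (1/8)(1/8)(7/8) = 0.013672.
Multiplying each by its prior: 2/5 · 0.14062 = 0.05625, 2/5 · 0.125 = 0.05, 1/5 · 0.013672 = 0.0027344; these sum to 0.10898.
So P(r = 4 | data) = (0.05) / (0.10898) = 0.45878.

0.4588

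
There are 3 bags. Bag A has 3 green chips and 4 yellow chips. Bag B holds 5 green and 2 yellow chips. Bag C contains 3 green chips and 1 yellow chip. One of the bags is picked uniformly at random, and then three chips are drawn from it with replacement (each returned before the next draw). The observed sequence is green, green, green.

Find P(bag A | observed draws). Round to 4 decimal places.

Compute the likelihood of the observed sequence for each case: P(data | bag A) = (3/7)(3/7)(3/7) = 0.078717; P(data | bag B) = (5/7)(5/7)(5/7) = 0.36443; P(data | bag C) = (3/4)(3/4)(3/4) = 0.42188.
Multiplying each by its prior: 1/3 · 0.078717 = 0.026239, 1/3 · 0.36443 = 0.12148, 1/3 · 0.42188 = 0.14062; summing to 0.28834.
So P(bag A | data) = (0.026239) / (0.28834) = 0.091.

0.0910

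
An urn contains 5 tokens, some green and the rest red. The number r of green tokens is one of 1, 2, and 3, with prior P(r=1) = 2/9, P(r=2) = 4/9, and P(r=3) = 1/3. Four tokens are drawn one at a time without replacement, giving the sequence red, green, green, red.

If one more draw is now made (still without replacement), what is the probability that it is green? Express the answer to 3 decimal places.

For each hypothesis, P(data | H) works out to: P(data | r = 1) = (4/5)(1/4)(0/3) = 0; P(data | r = 2) = (3/5)(2/4)(1/3)(2/2) = 1/10; P(data | r = 3) = (2/5)(3/4)(2/3)(1/2) = 1/10.
Weighting by the prior gives 2/9 · 0 = 0, 4/9 · 1/10 = 2/45, 1/3 · 1/10 = 1/30; with total 7/90.
The posterior is then P(r = 1 | data) = 0, P(r = 2 | data) = 4/7, P(r = 3 | data) = 3/7.
The predictive probability is P(green next | data) = (0)(4/7) + (1)(3/7) = 3/7.

0.429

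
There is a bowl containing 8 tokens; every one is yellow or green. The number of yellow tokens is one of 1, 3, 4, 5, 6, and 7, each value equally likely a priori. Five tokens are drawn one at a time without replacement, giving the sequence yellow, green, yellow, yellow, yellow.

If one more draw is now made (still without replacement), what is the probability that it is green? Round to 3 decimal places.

Compute the likelihood of the observed sequence for each case: P(data | r = 1) = (1/8)(7/7)(0/6) = 0; P(data | r = 3) = (3/8)(5/7)(2/6)(1/5)(0/4) = 0; P(data | r = 4) = (4/8)(4/7)(3/6)(2/5)(1/4) = 1/70; P(data | r = 5) = (5/8)(3/7)(4/6)(3/5)(2/4) = 3/56; P(data | r = 6) = (6/8)(2/7)(5/6)(4/5)(3/4) = 3/28; P(data | r = 7) = (7/8)(1/7)(6/6)(5/5)(4/4) = 1/8.
The prior-weighted likelihoods are 1/6 · 0 = 0, 1/6 · 0 = 0, 1/6 · 1/70 = 1/420, 1/6 · 3/56 = 1/112, 1/6 · 3/28 = 1/56, 1/6 · 1/8 = 1/48; these sum to 1/20.
Dividing through by the total gives posterior P(r = 1 | data) = 0, P(r = 3 | data) = 0, P(r = 4 | data) = 1/21, P(r = 5 | data) = 5/28, P(r = 6 | data) = 5/14, P(r = 7 | data) = 5/12.
Averaging over the posterior, P(green next | data) = (1)(1/21) + (2/3)(5/28) + (1/3)(5/14) + (0)(5/12) = 2/7.

0.286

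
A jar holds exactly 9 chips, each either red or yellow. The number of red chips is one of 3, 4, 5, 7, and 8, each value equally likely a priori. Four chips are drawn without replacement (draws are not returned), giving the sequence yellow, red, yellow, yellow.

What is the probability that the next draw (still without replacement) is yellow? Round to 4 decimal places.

0.4667

Under each hypothesis, the probability of the observed sequence is: P(data | r = 3) = (6/9)(3/8)(5/7)(4/6) = 5/42; P(data | r = 4) = (5/9)(4/8)(4/7)(3/6) = 5/63; P(data | r = 5) = (4/9)(5/8)(3/7)(2/6) = 5/126; P(data | r = 7) = (2/9)(7/8)(1/7)(0/6) = 0; P(data | r = 8) = (1/9)(8/8)(0/7) = 0.
Multiplying each by its prior: 1/5 · 5/42 = 1/42, 1/5 · 5/63 = 1/63, 1/5 · 5/126 = 1/126, 1/5 · 0 = 0, 1/5 · 0 = 0; these sum to 1/21.
Normalising, the posterior is P(r = 3 | data) = 1/2, P(r = 4 | data) = 1/3, P(r = 5 | data) = 1/6, P(r = 7 | data) = 0, P(r = 8 | data) = 0.
The predictive probability is P(yellow next | data) = (3/5)(1/2) + (2/5)(1/3) + (1/5)(1/6) = 7/15.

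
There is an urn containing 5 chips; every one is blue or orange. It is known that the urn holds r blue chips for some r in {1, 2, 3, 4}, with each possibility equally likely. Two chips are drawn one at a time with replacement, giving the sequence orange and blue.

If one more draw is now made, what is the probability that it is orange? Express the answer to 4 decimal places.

0.5000

Under each hypothesis, the probability of the observed sequence is: P(data | r = 1) = (4/5)(1/5) = 4/25; P(data | r = 2) = (3/5)(2/5) = 6/25; P(data | r = 3) = (2/5)(3/5) = 6/25; P(data | r = 4) = (1/5)(4/5) = 4/25.
The prior-weighted likelihoods are 1/4 · 4/25 = 1/25, 1/4 · 6/25 = 3/50, 1/4 · 6/25 = 3/50, 1/4 · 4/25 = 1/25; summing to 1/5.
Normalising, the posterior is P(r = 1 | data) = 1/5, P(r = 2 | data) = 3/10, P(r = 3 | data) = 3/10, P(r = 4 | data) = 1/5.
Averaging over the posterior, P(orange next | data) = (4/5)(1/5) + (3/5)(3/10) + (2/5)(3/10) + (1/5)(1/5) = 1/2.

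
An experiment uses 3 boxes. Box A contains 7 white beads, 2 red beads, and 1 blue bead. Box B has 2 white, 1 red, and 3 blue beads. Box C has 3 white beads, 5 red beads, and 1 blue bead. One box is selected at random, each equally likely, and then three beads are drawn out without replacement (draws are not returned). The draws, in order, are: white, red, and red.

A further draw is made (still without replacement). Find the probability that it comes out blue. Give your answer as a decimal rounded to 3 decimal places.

0.163

For each hypothesis, P(data | H) works out to: P(data | box A) = (7/10)(2/9)(1/8) = 0.019444; P(data | box B) = (2/6)(1/5)(0/4) = 0; P(data | box C) = (3/9)(5/8)(4/7) = 0.11905.
The prior-weighted likelihoods are 1/3 · 0.019444 = 0.0064815, 1/3 · 0 = 0, 1/3 · 0.11905 = 0.039683; summing to 0.046164.
The posterior is then P(box A | data) = 0.1404, P(box B | data) = 0, P(box C | data) = 0.8596.
So P(blue next | data) = Σ P(blue next | H) P(H | data) = (1/7)(0.1404) + (1/6)(0.8596) = 0.16332.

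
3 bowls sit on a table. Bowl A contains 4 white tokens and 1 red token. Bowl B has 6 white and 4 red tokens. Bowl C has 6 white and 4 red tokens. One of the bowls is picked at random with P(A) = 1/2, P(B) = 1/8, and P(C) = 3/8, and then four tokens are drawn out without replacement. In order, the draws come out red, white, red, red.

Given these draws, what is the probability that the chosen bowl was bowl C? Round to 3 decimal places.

0.750

Compute the likelihood of the observed sequence for each case: P(data | bowl A) = (1/5)(4/4)(0/3) = 0; P(data | bowl B) = (4/10)(6/9)(3/8)(2/7) = 1/35; P(data | bowl C) = (4/10)(6/9)(3/8)(2/7) = 1/35.
Multiplying each by its prior: 1/2 · 0 = 0, 1/8 · 1/35 = 1/280, 3/8 · 1/35 = 3/280; summing to 1/70.
Hence P(bowl C | data) = (3/280) / (1/70) = 3/4.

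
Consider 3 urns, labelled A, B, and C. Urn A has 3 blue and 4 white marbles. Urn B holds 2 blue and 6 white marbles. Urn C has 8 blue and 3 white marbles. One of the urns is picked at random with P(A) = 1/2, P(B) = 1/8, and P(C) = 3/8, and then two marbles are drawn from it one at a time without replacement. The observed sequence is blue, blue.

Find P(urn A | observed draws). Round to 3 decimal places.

For each hypothesis, P(data | H) works out to: P(data | urn A) = (3/7)(2/6) = 0.14286; P(data | urn B) = (2/8)(1/7) = 0.035714; P(data | urn C) = (8/11)(7/10) = 0.50909.
Weighting by the prior gives 1/2 · 0.14286 = 0.071429, 1/8 · 0.035714 = 0.0044643, 3/8 · 0.50909 = 0.19091; summing to 0.2668.
So P(urn A | data) = (0.071429) / (0.2668) = 0.26772.

0.268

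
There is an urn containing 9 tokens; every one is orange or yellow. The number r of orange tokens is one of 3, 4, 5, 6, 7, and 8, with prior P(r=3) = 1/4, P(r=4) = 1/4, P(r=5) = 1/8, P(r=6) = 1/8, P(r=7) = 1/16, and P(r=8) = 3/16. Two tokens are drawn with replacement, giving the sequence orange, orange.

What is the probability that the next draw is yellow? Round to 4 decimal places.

For each hypothesis, P(data | H) works out to: P(data | r = 3) = (3/9)(3/9) = 0.11111; P(data | r = 4) = (4/9)(4/9) = 0.19753; P(data | r = 5) = (5/9)(5/9) = 0.30864; P(data | r = 6) = (6/9)(6/9) = 0.44444; P(data | r = 7) = (7/9)(7/9) = 0.60494; P(data | r = 8) = (8/9)(8/9) = 0.79012.
Weighting by the prior gives 1/4 · 0.11111 = 0.027778, 1/4 · 0.19753 = 0.049383, 1/8 · 0.30864 = 0.03858, 1/8 · 0.44444 = 0.055556, 1/16 · 0.60494 = 0.037809, 3/16 · 0.79012 = 0.14815; summing to 0.35725.
Dividing through by the total gives posterior P(r = 3 | data) = 0.077754, P(r = 4 | data) = 0.13823, P(r = 5 | data) = 0.10799, P(r = 6 | data) = 0.15551, P(r = 7 | data) = 0.10583, P(r = 8 | data) = 0.41469.
The predictive probability is P(yellow next | data) = (2/3)(0.077754) + (5/9)(0.13823) + (4/9)(0.10799) + (1/3)(0.15551) + (2/9)(0.10583) + (1/9)(0.41469) = 0.29806.

0.2981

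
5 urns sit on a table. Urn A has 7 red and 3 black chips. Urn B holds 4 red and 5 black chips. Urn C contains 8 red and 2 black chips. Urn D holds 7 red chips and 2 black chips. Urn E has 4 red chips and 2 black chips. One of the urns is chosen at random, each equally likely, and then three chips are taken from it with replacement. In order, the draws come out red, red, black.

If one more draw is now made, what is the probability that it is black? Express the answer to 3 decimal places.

0.315

Compute the likelihood of the observed sequence for each case: P(data | urn A) = (7/10)(7/10)(3/10) = 0.147; P(data | urn B) = (4/9)(4/9)(5/9) = 0.10974; P(data | urn C) = (8/10)(8/10)(2/10) = 0.128; P(data | urn D) = (7/9)(7/9)(2/9) = 0.13443; P(data | urn E) = (4/6)(4/6)(2/6) = 0.14815.
Weighting by the prior gives 1/5 · 0.147 = 0.0294, 1/5 · 0.10974 = 0.021948, 1/5 · 0.128 = 0.0256, 1/5 · 0.13443 = 0.026886, 1/5 · 0.14815 = 0.02963; summing to 0.13346.
Dividing through by the total gives posterior P(urn A | data) = 0.22028, P(urn B | data) = 0.16445, P(urn C | data) = 0.19181, P(urn D | data) = 0.20145, P(urn E | data) = 0.22201.
So P(black next | data) = Σ P(black next | H) P(H | data) = (3/10)(0.22028) + (5/9)(0.16445) + (1/5)(0.19181) + (2/9)(0.20145) + (1/3)(0.22201) = 0.31458.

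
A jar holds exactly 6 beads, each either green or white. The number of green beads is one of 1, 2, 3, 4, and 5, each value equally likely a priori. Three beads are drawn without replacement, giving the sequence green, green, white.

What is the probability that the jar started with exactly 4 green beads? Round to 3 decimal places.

The likelihood of the observed sequence under each hypothesis: P(data | r = 1) = (1/6)(0/5) = 0; P(data | r = 2) = (2/6)(1/5)(4/4) = 1/15; P(data | r = 3) = (3/6)(2/5)(3/4) = 3/20; P(data | r = 4) = (4/6)(3/5)(2/4) = 1/5; P(data | r = 5) = (5/6)(4/5)(1/4) = 1/6.
Multiplying each by its prior: 1/5 · 0 = 0, 1/5 · 1/15 = 1/75, 1/5 · 3/20 = 3/100, 1/5 · 1/5 = 1/25, 1/5 · 1/6 = 1/30; summing to 7/60.
Therefore the posterior P(r = 4 | data) = (1/25) / (7/60) = 12/35.

0.343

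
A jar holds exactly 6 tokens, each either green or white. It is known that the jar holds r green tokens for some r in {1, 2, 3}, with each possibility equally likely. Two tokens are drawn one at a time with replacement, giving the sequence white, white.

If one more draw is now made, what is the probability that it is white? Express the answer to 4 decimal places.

0.7200

Compute the likelihood of the observed sequence for each case: P(data | r = 1) = (5/6)(5/6) = 25/36; P(data | r = 2) = (4/6)(4/6) = 4/9; P(data | r = 3) = (3/6)(3/6) = 1/4.
Multiplying each by its prior: 1/3 · 25/36 = 25/108, 1/3 · 4/9 = 4/27, 1/3 · 1/4 = 1/12; summing to 25/54.
The posterior is then P(r = 1 | data) = 1/2, P(r = 2 | data) = 8/25, P(r = 3 | data) = 9/50.
So P(white next | data) = Σ P(white next | H) P(H | data) = (5/6)(1/2) + (2/3)(8/25) + (1/2)(9/50) = 18/25.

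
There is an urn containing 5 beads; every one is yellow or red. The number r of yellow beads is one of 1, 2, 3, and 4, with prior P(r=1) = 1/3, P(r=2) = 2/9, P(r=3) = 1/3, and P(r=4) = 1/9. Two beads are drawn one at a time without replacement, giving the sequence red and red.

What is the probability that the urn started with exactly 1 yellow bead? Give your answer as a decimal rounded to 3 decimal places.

0.667

The likelihood of the observed sequence under each hypothesis: P(data | r = 1) = (4/5)(3/4) = 3/5; P(data | r = 2) = (3/5)(2/4) = 3/10; P(data | r = 3) = (2/5)(1/4) = 1/10; P(data | r = 4) = (1/5)(0/4) = 0.
The prior-weighted likelihoods are 1/3 · 3/5 = 1/5, 2/9 · 3/10 = 1/15, 1/3 · 1/10 = 1/30, 1/9 · 0 = 0; these sum to 3/10.
By Bayes' rule, P(r = 1 | data) = (1/5) / (3/10) = 2/3.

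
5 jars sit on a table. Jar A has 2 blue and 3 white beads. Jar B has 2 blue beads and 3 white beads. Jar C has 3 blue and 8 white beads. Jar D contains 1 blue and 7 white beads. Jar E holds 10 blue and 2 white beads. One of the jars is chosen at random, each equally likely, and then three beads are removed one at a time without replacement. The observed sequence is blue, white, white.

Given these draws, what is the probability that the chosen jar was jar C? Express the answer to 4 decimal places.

0.2391

The likelihood of the observed sequence under each hypothesis: P(data | jar A) = (2/5)(3/4)(2/3) = 0.2; P(data | jar B) = (2/5)(3/4)(2/3) = 0.2; P(data | jar C) = (3/11)(8/10)(7/9) = 0.1697; P(data | jar D) = (1/8)(7/7)(6/6) = 0.125; P(data | jar E) = (10/12)(2/11)(1/10) = 0.015152.
Multiplying each by its prior: 1/5 · 0.2 = 0.04, 1/5 · 0.2 = 0.04, 1/5 · 0.1697 = 0.033939, 1/5 · 0.125 = 0.025, 1/5 · 0.015152 = 0.0030303; summing to 0.14197.
Therefore the posterior P(jar C | data) = (0.033939) / (0.14197) = 0.23906.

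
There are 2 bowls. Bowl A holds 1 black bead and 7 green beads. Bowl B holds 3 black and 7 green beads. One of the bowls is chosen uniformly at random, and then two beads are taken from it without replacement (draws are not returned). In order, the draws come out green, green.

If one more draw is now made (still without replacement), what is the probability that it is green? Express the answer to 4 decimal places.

Compute the likelihood of the observed sequence for each case: P(data | bowl A) = (7/8)(6/7) = 3/4; P(data | bowl B) = (7/10)(6/9) = 7/15.
Multiplying each by its prior: 1/2 · 3/4 = 3/8, 1/2 · 7/15 = 7/30; with total 73/120.
The posterior is then P(bowl A | data) = 45/73, P(bowl B | data) = 28/73.
Averaging over the posterior, P(green next | data) = (5/6)(45/73) + (5/8)(28/73) = 55/73.

0.7534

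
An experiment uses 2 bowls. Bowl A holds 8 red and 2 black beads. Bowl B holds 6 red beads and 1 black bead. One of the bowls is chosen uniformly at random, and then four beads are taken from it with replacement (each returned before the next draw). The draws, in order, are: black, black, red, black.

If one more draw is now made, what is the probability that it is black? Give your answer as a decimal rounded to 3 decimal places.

Under each hypothesis, the probability of the observed sequence is: P(data | bowl A) = (2/10)(2/10)(8/10)(2/10) = 0.0064; P(data | bowl B) = (1/7)(1/7)(6/7)(1/7) = 0.002499.
Multiplying each by its prior: 1/2 · 0.0064 = 0.0032, 1/2 · 0.002499 = 0.0012495; these sum to 0.0044495.
Dividing through by the total gives posterior P(bowl A | data) = 0.71919, P(bowl B | data) = 0.28081.
So P(black next | data) = Σ P(black next | H) P(H | data) = (1/5)(0.71919) + (1/7)(0.28081) = 0.18395.

0.184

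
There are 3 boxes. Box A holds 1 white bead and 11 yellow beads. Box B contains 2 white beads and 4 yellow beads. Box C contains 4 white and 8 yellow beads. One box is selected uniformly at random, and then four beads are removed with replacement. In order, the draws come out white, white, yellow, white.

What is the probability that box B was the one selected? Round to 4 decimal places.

0.4947

For each hypothesis, P(data | H) works out to: P(data | box A) = (1/12)(1/12)(11/12)(1/12) = 0.00053048; P(data | box B) = (2/6)(2/6)(4/6)(2/6) = 0.024691; P(data | box C) = (4/12)(4/12)(8/12)(4/12) = 0.024691.
The prior-weighted likelihoods are 1/3 · 0.00053048 = 0.00017683, 1/3 · 0.024691 = 0.0082305, 1/3 · 0.024691 = 0.0082305; with total 0.016638.
Therefore the posterior P(box B | data) = (0.0082305) / (0.016638) = 0.49469.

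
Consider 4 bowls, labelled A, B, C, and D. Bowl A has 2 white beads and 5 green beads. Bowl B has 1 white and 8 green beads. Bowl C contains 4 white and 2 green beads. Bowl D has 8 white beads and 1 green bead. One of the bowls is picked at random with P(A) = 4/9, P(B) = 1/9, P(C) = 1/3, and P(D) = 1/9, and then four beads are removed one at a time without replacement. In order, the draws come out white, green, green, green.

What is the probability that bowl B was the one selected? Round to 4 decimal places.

Compute the likelihood of the observed sequence for each case: P(data | bowl A) = (2/7)(5/6)(4/5)(3/4) = 1/7; P(data | bowl B) = (1/9)(8/8)(7/7)(6/6) = 1/9; P(data | bowl C) = (4/6)(2/5)(1/4)(0/3) = 0; P(data | bowl D) = (8/9)(1/8)(0/7) = 0.
Weighting by the prior gives 4/9 · 1/7 = 4/63, 1/9 · 1/9 = 1/81, 1/3 · 0 = 0, 1/9 · 0 = 0; summing to 43/567.
Therefore the posterior P(bowl B | data) = (1/81) / (43/567) = 7/43.

0.1628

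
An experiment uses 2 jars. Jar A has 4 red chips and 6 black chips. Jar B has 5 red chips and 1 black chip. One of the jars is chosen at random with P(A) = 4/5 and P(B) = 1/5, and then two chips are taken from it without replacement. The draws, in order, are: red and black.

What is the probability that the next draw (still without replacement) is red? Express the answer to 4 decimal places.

Compute the likelihood of the observed sequence for each case: P(data | jar A) = (4/10)(6/9) = 4/15; P(data | jar B) = (5/6)(1/5) = 1/6.
Weighting by the prior gives 4/5 · 4/15 = 16/75, 1/5 · 1/6 = 1/30; these sum to 37/150.
Dividing through by the total gives posterior P(jar A | data) = 32/37, P(jar B | data) = 5/37.
Averaging over the posterior, P(red next | data) = (3/8)(32/37) + (1)(5/37) = 17/37.

0.4595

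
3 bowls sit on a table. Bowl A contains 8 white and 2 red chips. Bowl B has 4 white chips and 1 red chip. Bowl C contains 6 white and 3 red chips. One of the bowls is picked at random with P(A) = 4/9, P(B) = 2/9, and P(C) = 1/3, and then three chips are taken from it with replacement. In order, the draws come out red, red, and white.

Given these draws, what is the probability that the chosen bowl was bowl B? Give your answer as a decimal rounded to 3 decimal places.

Under each hypothesis, the probability of the observed sequence is: P(data | bowl A) = (2/10)(2/10)(8/10) = 0.032; P(data | bowl B) = (1/5)(1/5)(4/5) = 0.032; P(data | bowl C) = (3/9)(3/9)(6/9) = 0.074074.
Multiplying each by its prior: 4/9 · 0.032 = 0.014222, 2/9 · 0.032 = 0.0071111, 1/3 · 0.074074 = 0.024691; summing to 0.046025.
So P(bowl B | data) = (0.0071111) / (0.046025) = 0.15451.

0.155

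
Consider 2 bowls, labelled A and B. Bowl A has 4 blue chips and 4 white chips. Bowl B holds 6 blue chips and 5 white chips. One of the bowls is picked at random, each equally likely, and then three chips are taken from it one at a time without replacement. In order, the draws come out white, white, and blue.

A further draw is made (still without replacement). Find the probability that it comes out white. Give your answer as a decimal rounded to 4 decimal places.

0.3885

Compute the likelihood of the observed sequence for each case: P(data | bowl A) = (4/8)(3/7)(4/6) = 1/7; P(data | bowl B) = (5/11)(4/10)(6/9) = 4/33.
Weighting by the prior gives 1/2 · 1/7 = 1/14, 1/2 · 4/33 = 2/33; these sum to 61/462.
The posterior is then P(bowl A | data) = 33/61, P(bowl B | data) = 28/61.
Averaging over the posterior, P(white next | data) = (2/5)(33/61) + (3/8)(28/61) = 237/610.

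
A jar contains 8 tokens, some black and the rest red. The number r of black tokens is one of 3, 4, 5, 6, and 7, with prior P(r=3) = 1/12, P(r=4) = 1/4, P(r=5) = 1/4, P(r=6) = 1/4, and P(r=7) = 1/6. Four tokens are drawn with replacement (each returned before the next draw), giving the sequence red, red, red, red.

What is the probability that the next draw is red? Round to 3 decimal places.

Compute the likelihood of the observed sequence for each case: P(data | r = 3) = (5/8)(5/8)(5/8)(5/8) = 0.15259; P(data | r = 4) = (4/8)(4/8)(4/8)(4/8) = 0.0625; P(data | r = 5) = (3/8)(3/8)(3/8)(3/8) = 0.019775; P(data | r = 6) = (2/8)(2/8)(2/8)(2/8) = 0.0039062; P(data | r = 7) = (1/8)(1/8)(1/8)(1/8) = 0.00024414.
Weighting by the prior gives 1/12 · 0.15259 = 0.012716, 1/4 · 0.0625 = 0.015625, 1/4 · 0.019775 = 0.0049438, 1/4 · 0.0039062 = 0.00097656, 1/6 · 0.00024414 = 4.069e-05; these sum to 0.034302.
Normalising, the posterior is P(r = 3 | data) = 0.3707, P(r = 4 | data) = 0.45552, P(r = 5 | data) = 0.14413, P(r = 6 | data) = 0.02847, P(r = 7 | data) = 0.0011862.
The predictive probability is P(red next | data) = (5/8)(0.3707) + (1/2)(0.45552) + (3/8)(0.14413) + (1/4)(0.02847) + (1/8)(0.0011862) = 0.52076.

0.521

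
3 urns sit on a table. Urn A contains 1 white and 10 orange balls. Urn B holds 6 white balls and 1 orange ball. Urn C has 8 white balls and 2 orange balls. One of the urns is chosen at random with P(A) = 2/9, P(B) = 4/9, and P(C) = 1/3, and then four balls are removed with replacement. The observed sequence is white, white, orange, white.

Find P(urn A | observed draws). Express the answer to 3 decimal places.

Under each hypothesis, the probability of the observed sequence is: P(data | urn A) = (1/11)(1/11)(10/11)(1/11) = 0.00068301; P(data | urn B) = (6/7)(6/7)(1/7)(6/7) = 0.089963; P(data | urn C) = (8/10)(8/10)(2/10)(8/10) = 0.1024.
The prior-weighted likelihoods are 2/9 · 0.00068301 = 0.00015178, 4/9 · 0.089963 = 0.039983, 1/3 · 0.1024 = 0.034133; summing to 0.074268.
By Bayes' rule, P(urn A | data) = (0.00015178) / (0.074268) = 0.0020437.

0.002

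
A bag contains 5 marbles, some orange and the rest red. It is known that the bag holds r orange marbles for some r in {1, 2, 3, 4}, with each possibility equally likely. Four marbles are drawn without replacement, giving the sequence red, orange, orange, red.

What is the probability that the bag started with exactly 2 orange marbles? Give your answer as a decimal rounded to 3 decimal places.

0.500

Compute the likelihood of the observed sequence for each case: P(data | r = 1) = (4/5)(1/4)(0/3) = 0; P(data | r = 2) = (3/5)(2/4)(1/3)(2/2) = 1/10; P(data | r = 3) = (2/5)(3/4)(2/3)(1/2) = 1/10; P(data | r = 4) = (1/5)(4/4)(3/3)(0/2) = 0.
Multiplying each by its prior: 1/4 · 0 = 0, 1/4 · 1/10 = 1/40, 1/4 · 1/10 = 1/40, 1/4 · 0 = 0; these sum to 1/20.
By Bayes' rule, P(r = 2 | data) = (1/40) / (1/20) = 1/2.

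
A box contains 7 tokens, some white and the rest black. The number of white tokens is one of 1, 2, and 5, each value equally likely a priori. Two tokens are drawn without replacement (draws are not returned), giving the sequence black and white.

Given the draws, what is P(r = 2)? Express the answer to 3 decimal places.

Compute the likelihood of the observed sequence for each case: P(data | r = 1) = (6/7)(1/6) = 1/7; P(data | r = 2) = (5/7)(2/6) = 5/21; P(data | r = 5) = (2/7)(5/6) = 5/21.
The prior-weighted likelihoods are 1/3 · 1/7 = 1/21, 1/3 · 5/21 = 5/63, 1/3 · 5/21 = 5/63; with total 13/63.
So P(r = 2 | data) = (5/63) / (13/63) = 5/13.

0.385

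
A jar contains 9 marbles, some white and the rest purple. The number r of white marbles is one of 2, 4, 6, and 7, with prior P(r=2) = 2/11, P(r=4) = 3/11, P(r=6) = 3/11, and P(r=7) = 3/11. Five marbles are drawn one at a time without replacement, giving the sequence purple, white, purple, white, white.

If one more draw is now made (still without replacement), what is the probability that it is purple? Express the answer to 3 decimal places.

For each hypothesis, P(data | H) works out to: P(data | r = 2) = (7/9)(2/8)(6/7)(1/6)(0/5) = 0; P(data | r = 4) = (5/9)(4/8)(4/7)(3/6)(2/5) = 2/63; P(data | r = 6) = (3/9)(6/8)(2/7)(5/6)(4/5) = 1/21; P(data | r = 7) = (2/9)(7/8)(1/7)(6/6)(5/5) = 1/36.
Multiplying each by its prior: 2/11 · 0 = 0, 3/11 · 2/63 = 2/231, 3/11 · 1/21 = 1/77, 3/11 · 1/36 = 1/132; with total 9/308.
The posterior is then P(r = 2 | data) = 0, P(r = 4 | data) = 8/27, P(r = 6 | data) = 4/9, P(r = 7 | data) = 7/27.
The predictive probability is P(purple next | data) = (3/4)(8/27) + (1/4)(4/9) + (0)(7/27) = 1/3.

0.333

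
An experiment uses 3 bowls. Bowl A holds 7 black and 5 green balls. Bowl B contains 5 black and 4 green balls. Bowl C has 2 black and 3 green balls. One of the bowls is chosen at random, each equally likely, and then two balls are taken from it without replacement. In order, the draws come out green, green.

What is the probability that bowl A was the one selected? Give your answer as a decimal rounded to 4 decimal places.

0.2451

Under each hypothesis, the probability of the observed sequence is: P(data | bowl A) = (5/12)(4/11) = 5/33; P(data | bowl B) = (4/9)(3/8) = 1/6; P(data | bowl C) = (3/5)(2/4) = 3/10.
The prior-weighted likelihoods are 1/3 · 5/33 = 5/99, 1/3 · 1/6 = 1/18, 1/3 · 3/10 = 1/10; these sum to 34/165.
By Bayes' rule, P(bowl A | data) = (5/99) / (34/165) = 25/102.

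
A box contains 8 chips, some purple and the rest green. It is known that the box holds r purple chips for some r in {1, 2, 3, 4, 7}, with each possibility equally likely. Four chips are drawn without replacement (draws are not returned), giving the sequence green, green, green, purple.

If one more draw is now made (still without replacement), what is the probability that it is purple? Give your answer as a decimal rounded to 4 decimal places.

0.3058

Under each hypothesis, the probability of the observed sequence is: P(data | r = 1) = (7/8)(6/7)(5/6)(1/5) = 0.125; P(data | r = 2) = (6/8)(5/7)(4/6)(2/5) = 0.14286; P(data | r = 3) = (5/8)(4/7)(3/6)(3/5) = 0.10714; P(data | r = 4) = (4/8)(3/7)(2/6)(4/5) = 0.057143; P(data | r = 7) = (1/8)(0/7) = 0.
The prior-weighted likelihoods are 1/5 · 0.125 = 0.025, 1/5 · 0.14286 = 0.028571, 1/5 · 0.10714 = 0.021429, 1/5 · 0.057143 = 0.011429, 1/5 · 0 = 0; with total 0.086429.
Normalising, the posterior is P(r = 1 | data) = 0.28926, P(r = 2 | data) = 0.33058, P(r = 3 | data) = 0.24793, P(r = 4 | data) = 0.13223, P(r = 7 | data) = 0.
So P(purple next | data) = Σ P(purple next | H) P(H | data) = (0)(0.28926) + (1/4)(0.33058) + (1/2)(0.24793) + (3/4)(0.13223) = 0.30579.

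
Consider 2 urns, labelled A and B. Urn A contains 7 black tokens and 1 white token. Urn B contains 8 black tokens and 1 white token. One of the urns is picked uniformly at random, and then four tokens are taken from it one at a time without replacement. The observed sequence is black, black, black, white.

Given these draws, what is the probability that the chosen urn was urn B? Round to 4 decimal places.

For each hypothesis, P(data | H) works out to: P(data | urn A) = (7/8)(6/7)(5/6)(1/5) = 1/8; P(data | urn B) = (8/9)(7/8)(6/7)(1/6) = 1/9.
Multiplying each by its prior: 1/2 · 1/8 = 1/16, 1/2 · 1/9 = 1/18; these sum to 17/144.
Hence P(urn B | data) = (1/18) / (17/144) = 8/17.

0.4706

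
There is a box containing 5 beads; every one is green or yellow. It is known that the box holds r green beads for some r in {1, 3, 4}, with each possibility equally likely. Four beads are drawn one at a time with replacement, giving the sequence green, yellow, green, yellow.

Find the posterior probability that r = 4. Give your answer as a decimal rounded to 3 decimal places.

0.235

The likelihood of the observed sequence under each hypothesis: P(data | r = 1) = (1/5)(4/5)(1/5)(4/5) = 0.0256; P(data | r = 3) = (3/5)(2/5)(3/5)(2/5) = 0.0576; P(data | r = 4) = (4/5)(1/5)(4/5)(1/5) = 0.0256.
The prior-weighted likelihoods are 1/3 · 0.0256 = 0.0085333, 1/3 · 0.0576 = 0.0192, 1/3 · 0.0256 = 0.0085333; with total 0.036267.
By Bayes' rule, P(r = 4 | data) = (0.0085333) / (0.036267) = 0.23529.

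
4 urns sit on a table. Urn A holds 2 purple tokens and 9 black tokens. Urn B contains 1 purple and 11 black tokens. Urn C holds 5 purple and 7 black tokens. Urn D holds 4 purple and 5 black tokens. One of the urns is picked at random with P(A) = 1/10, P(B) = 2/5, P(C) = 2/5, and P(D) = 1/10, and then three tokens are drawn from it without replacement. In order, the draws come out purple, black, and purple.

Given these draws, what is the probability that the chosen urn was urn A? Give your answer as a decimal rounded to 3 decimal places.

0.032

Compute the likelihood of the observed sequence for each case: P(data | urn A) = (2/11)(9/10)(1/9) = 0.018182; P(data | urn B) = (1/12)(11/11)(0/10) = 0; P(data | urn C) = (5/12)(7/11)(4/10) = 0.10606; P(data | urn D) = (4/9)(5/8)(3/7) = 0.11905.
Multiplying each by its prior: 1/10 · 0.018182 = 0.0018182, 2/5 · 0 = 0, 2/5 · 0.10606 = 0.042424, 1/10 · 0.11905 = 0.011905; these sum to 0.056147.
By Bayes' rule, P(urn A | data) = (0.0018182) / (0.056147) = 0.032382.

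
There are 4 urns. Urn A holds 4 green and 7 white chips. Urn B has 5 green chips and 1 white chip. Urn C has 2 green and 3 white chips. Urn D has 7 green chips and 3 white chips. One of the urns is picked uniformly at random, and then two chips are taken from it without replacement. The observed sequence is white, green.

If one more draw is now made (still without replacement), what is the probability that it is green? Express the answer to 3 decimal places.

0.552

Under each hypothesis, the probability of the observed sequence is: P(data | urn A) = (7/11)(4/10) = 14/55; P(data | urn B) = (1/6)(5/5) = 1/6; P(data | urn C) = (3/5)(2/4) = 3/10; P(data | urn D) = (3/10)(7/9) = 7/30.
The prior-weighted likelihoods are 1/4 · 14/55 = 7/110, 1/4 · 1/6 = 1/24, 1/4 · 3/10 = 3/40, 1/4 · 7/30 = 7/120; summing to 21/88.
The posterior is then P(urn A | data) = 4/15, P(urn B | data) = 11/63, P(urn C | data) = 11/35, P(urn D | data) = 11/45.
So P(green next | data) = Σ P(green next | H) P(H | data) = (1/3)(4/15) + (1)(11/63) + (1/3)(11/35) + (3/4)(11/45) = 139/252.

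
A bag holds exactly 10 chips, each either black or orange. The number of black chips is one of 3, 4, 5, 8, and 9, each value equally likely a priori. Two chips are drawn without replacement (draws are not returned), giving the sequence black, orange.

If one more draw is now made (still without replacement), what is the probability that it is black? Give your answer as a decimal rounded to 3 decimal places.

0.524

For each hypothesis, P(data | H) works out to: P(data | r = 3) = (3/10)(7/9) = 7/30; P(data | r = 4) = (4/10)(6/9) = 4/15; P(data | r = 5) = (5/10)(5/9) = 5/18; P(data | r = 8) = (8/10)(2/9) = 8/45; P(data | r = 9) = (9/10)(1/9) = 1/10.
Multiplying each by its prior: 1/5 · 7/30 = 7/150, 1/5 · 4/15 = 4/75, 1/5 · 5/18 = 1/18, 1/5 · 8/45 = 8/225, 1/5 · 1/10 = 1/50; summing to 19/90.
Normalising, the posterior is P(r = 3 | data) = 21/95, P(r = 4 | data) = 24/95, P(r = 5 | data) = 5/19, P(r = 8 | data) = 16/95, P(r = 9 | data) = 9/95.
Averaging over the posterior, P(black next | data) = (1/4)(21/95) + (3/8)(24/95) + (1/2)(5/19) + (7/8)(16/95) + (1)(9/95) = 199/380.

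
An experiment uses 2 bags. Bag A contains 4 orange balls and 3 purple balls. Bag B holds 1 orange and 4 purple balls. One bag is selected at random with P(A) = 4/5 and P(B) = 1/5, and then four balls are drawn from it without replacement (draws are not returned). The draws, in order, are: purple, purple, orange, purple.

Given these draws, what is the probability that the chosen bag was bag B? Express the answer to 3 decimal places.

0.636

Under each hypothesis, the probability of the observed sequence is: P(data | bag A) = (3/7)(2/6)(4/5)(1/4) = 1/35; P(data | bag B) = (4/5)(3/4)(1/3)(2/2) = 1/5.
Weighting by the prior gives 4/5 · 1/35 = 4/175, 1/5 · 1/5 = 1/25; with total 11/175.
By Bayes' rule, P(bag B | data) = (1/25) / (11/175) = 7/11.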